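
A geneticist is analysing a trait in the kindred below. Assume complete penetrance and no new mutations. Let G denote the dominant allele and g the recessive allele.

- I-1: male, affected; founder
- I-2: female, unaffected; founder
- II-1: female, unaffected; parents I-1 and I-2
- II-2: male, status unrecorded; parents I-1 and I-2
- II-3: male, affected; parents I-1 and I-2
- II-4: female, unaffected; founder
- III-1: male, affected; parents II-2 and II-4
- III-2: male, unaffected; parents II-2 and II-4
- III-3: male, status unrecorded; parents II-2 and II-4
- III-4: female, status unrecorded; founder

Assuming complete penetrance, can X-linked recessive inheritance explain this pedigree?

Yes

A consistent assignment under X-linked recessive exists: I-1 X^g Y, I-2 X^G X^g, II-1 X^G X^g, II-2 X^G Y, II-3 X^g Y, II-4 X^G X^g, III-1 X^g Y, III-2 X^G Y, III-3 X^G Y, III-4 X^G X^G.
In this assignment every recorded phenotype matches its genotype and every non-founder's genotype is obtainable from its parents' genotypes, so the pedigree is consistent.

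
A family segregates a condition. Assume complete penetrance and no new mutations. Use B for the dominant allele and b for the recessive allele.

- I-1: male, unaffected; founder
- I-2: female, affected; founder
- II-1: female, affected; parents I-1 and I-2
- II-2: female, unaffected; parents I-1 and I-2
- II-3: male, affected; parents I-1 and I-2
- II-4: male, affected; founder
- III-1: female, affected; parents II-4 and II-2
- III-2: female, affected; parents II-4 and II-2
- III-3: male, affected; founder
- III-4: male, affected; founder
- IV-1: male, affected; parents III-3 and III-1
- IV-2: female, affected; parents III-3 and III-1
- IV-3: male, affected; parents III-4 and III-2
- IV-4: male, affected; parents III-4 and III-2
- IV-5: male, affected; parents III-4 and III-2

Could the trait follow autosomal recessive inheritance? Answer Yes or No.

Yes

A consistent assignment under autosomal recessive exists: I-1 Bb, I-2 bb, II-1 bb, II-2 Bb, II-3 bb, II-4 bb, III-1 bb, III-2 bb, III-3 bb, III-4 bb, IV-1 bb, IV-2 bb, IV-3 bb, IV-4 bb, IV-5 bb.
In this assignment every recorded phenotype matches its genotype and every non-founder's genotype is obtainable from its parents' genotypes, so the pedigree is consistent.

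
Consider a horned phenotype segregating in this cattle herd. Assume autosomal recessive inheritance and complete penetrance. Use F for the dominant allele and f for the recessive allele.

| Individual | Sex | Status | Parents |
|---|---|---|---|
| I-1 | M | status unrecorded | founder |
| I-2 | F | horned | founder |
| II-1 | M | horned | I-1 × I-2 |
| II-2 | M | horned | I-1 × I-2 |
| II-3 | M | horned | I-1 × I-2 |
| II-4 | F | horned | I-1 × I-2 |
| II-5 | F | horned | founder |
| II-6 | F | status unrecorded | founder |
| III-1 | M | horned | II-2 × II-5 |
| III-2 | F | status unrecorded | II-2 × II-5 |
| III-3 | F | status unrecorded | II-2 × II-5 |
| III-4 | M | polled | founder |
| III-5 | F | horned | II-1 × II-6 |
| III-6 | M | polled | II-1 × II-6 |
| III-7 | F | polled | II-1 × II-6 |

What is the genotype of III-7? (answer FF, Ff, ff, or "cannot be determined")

Ff

From phenotype alone, III-7 is FF or Ff.
III-7 is polled so carries F and received f from II-1 (ff), so III-7 is Ff.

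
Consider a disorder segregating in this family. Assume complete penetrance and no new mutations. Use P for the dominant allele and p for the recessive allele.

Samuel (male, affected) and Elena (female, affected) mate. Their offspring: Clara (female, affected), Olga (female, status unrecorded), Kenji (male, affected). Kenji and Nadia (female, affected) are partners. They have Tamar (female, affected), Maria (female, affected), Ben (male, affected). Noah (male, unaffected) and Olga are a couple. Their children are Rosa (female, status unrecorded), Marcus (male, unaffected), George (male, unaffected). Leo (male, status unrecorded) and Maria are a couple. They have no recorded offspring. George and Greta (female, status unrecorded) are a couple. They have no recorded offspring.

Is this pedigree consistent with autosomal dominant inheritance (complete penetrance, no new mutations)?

A consistent assignment under autosomal dominant exists: Samuel PP, Elena Pp, Clara PP, Olga Pp, Kenji PP, Nadia PP, Noah pp, Tamar PP, Maria PP, Ben PP, Leo PP, Rosa Pp, Marcus pp, George pp, Greta PP.
In this assignment every recorded phenotype matches its genotype and every non-founder's genotype is obtainable from its parents' genotypes, so the pedigree is consistent.

Yes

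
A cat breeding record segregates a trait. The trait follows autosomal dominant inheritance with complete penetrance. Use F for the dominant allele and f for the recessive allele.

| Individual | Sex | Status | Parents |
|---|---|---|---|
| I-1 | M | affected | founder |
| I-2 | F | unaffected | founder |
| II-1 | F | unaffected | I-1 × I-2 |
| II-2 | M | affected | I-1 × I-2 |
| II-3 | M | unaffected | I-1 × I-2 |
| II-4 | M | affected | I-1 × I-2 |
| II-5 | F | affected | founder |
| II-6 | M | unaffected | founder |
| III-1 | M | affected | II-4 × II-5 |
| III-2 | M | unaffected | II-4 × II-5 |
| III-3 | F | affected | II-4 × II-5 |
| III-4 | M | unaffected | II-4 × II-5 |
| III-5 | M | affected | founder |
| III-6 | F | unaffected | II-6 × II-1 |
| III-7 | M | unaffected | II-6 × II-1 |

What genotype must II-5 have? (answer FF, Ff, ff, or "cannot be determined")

Ff

From phenotype alone, II-5 is FF or Ff.
II-5 is affected so carries F and passed f to III-2 (ff), so II-5 is Ff.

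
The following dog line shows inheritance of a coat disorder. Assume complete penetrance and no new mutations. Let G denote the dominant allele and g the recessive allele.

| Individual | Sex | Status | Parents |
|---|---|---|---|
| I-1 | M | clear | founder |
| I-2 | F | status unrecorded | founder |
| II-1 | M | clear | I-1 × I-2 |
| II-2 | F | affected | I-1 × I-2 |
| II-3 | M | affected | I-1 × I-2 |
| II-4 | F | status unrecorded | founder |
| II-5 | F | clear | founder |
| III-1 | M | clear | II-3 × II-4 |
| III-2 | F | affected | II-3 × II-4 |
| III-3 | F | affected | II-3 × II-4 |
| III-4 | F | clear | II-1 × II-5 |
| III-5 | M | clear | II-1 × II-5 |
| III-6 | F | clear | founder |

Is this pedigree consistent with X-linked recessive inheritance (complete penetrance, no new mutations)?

No

Under X-linked recessive, II-2 (affected, female) cannot arise from I-1 (clear) × I-2 (unrecorded).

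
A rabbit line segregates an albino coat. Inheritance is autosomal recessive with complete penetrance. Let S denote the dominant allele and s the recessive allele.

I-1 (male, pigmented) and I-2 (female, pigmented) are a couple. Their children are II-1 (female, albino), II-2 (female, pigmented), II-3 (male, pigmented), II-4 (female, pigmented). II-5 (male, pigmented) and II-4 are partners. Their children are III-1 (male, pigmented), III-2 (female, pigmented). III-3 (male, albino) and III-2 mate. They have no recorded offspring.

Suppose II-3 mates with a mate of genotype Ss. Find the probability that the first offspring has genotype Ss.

I-1 is pigmented so carries S and passed s to II-1 (ss), so I-1 is Ss.
I-2 is pigmented so carries S and passed s to II-1 (ss), so I-2 is Ss.
II-3 is a pigmented offspring of I-1 (Ss) × I-2 (Ss), whose cross gives 1/4 SS : 1/2 Ss : 1/4 ss; conditioning on being pigmented, II-3 is SS with probability 1/3, Ss with probability 2/3.
Summing over parental genotype combinations, P(offspring has genotype Ss) = 1/3·1/2 + 2/3·1/2 = 1/2.

1/2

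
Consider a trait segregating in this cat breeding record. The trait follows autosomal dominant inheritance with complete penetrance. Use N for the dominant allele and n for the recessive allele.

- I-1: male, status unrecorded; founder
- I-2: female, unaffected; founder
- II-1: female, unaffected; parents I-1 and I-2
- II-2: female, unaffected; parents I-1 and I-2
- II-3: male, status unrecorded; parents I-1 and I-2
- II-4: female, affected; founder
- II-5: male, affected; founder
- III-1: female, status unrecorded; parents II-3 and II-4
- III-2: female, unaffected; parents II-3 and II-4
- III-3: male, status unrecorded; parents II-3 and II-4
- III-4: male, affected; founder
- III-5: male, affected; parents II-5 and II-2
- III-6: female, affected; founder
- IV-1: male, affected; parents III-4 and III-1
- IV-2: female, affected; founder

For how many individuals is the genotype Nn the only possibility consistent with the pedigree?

Obligate heterozygotes: II-4 is affected so carries N and passed n to III-2 (nn), so II-4 is Nn; III-5 is affected so carries N and received n from II-2 (nn), so III-5 is Nn.
Every other individual is either homozygous by phenotype or has at least one consistent homozygous assignment, so the count is 2.

2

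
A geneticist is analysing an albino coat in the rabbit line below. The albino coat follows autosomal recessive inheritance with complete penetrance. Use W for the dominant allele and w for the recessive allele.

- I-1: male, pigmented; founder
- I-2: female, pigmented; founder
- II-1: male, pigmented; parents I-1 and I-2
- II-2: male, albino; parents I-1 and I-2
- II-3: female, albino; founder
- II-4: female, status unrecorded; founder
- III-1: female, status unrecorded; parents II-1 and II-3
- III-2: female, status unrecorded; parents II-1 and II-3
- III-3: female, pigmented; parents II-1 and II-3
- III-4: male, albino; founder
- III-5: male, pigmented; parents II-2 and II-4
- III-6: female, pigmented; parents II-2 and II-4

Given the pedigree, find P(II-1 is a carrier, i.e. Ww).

I-1 is pigmented so carries W and passed w to II-2 (ww), so I-1 is Ww.
I-2 is pigmented so carries W and passed w to II-2 (ww), so I-2 is Ww.
Their cross gives offspring ratios 1/4 WW : 1/2 Ww : 1/4 ww. Conditioning on II-1 being pigmented, P(Ww) = 1/2 / 3/4 = 2/3 before taking II-1's own offspring into account.
II-3 is albino, so II-3 is ww.
Now use II-1's offspring. Probability of each recorded status — pigmented daughter III-3: 1/2 if II-1 is Ww, 1 if WW. (III-1, III-2: equally likely either way, so uninformative.)
Bayes: P(Ww) = 2/3·1/2 / (2/3·1/2 + 1/3·1) = 1/2.

1/2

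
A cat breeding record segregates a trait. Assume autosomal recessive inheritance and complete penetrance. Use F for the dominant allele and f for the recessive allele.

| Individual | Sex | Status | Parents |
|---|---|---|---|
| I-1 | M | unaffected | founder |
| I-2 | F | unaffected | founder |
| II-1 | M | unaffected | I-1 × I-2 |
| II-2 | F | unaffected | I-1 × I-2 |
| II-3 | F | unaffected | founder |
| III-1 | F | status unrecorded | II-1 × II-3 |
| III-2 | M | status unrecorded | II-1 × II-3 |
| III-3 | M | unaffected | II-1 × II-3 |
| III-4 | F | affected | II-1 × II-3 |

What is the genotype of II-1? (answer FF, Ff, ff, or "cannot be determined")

From phenotype alone, II-1 is FF or Ff.
II-1 is unaffected so carries F and passed f to III-4 (ff), so II-1 is Ff.

Ff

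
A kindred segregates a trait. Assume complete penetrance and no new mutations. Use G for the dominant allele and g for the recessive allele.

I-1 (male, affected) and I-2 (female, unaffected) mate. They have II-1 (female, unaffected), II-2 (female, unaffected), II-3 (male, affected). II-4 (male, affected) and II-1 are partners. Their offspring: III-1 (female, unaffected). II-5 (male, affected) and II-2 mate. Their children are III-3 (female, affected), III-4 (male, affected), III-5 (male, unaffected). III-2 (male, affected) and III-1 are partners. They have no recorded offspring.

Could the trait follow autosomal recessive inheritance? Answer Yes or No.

A consistent assignment under autosomal recessive exists: I-1 gg, I-2 Gg, II-1 Gg, II-2 Gg, II-3 gg, II-4 gg, II-5 gg, III-1 Gg, III-2 gg, III-3 gg, III-4 gg, III-5 Gg.
In this assignment every recorded phenotype matches its genotype and every non-founder's genotype is obtainable from its parents' genotypes, so the pedigree is consistent.

Yes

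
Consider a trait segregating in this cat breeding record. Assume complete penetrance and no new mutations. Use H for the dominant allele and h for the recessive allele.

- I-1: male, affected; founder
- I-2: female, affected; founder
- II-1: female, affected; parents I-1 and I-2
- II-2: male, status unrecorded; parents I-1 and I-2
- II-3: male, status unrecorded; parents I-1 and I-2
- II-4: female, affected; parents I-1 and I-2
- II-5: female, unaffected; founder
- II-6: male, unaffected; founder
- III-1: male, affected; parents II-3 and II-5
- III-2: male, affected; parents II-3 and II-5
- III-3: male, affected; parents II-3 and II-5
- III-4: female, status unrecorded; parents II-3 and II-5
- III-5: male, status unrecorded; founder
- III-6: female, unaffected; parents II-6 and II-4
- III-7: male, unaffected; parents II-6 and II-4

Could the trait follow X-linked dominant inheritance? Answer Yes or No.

No

Under X-linked dominant, III-1 (affected, male) cannot arise from II-3 (unrecorded) × II-5 (unaffected).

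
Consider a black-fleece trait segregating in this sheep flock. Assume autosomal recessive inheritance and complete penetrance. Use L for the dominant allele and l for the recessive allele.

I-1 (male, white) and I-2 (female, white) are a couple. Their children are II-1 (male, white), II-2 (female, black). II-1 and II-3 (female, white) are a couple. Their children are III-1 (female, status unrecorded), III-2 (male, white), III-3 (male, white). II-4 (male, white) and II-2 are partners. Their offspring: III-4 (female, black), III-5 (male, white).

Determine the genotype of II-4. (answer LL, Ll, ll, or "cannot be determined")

Ll

From phenotype alone, II-4 is LL or Ll.
II-4 is white so carries L and passed l to III-4 (ll), so II-4 is Ll.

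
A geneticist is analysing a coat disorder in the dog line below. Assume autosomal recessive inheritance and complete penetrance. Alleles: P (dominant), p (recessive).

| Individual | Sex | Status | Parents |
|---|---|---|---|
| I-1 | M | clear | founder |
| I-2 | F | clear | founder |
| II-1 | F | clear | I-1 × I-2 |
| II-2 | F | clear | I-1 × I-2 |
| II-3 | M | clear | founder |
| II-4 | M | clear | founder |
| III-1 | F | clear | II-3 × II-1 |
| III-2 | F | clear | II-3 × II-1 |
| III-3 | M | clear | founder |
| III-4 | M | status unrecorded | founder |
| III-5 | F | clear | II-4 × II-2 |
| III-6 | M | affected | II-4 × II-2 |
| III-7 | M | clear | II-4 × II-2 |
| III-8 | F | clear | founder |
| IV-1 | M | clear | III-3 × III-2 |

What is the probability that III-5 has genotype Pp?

II-4 is clear so carries P and passed p to III-6 (pp), so II-4 is Pp.
II-2 is clear so carries P and passed p to III-6 (pp), so II-2 is Pp.
Their cross gives offspring ratios 1/4 PP : 1/2 Pp : 1/4 pp. Conditioning on III-5 being clear, P(Pp) = 1/2 / 3/4 = 2/3.

2/3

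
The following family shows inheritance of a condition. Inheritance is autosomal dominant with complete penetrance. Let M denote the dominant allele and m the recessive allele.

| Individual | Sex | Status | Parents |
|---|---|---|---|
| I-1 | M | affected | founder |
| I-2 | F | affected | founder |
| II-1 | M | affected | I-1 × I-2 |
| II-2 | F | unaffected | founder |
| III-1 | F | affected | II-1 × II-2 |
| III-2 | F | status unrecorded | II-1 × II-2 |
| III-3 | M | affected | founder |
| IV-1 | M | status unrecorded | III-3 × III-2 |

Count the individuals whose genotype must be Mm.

Obligate heterozygotes: III-1 is affected so carries M and received m from II-2 (mm), so III-1 is Mm.
Every other individual is either homozygous by phenotype or has at least one consistent homozygous assignment, so the count is 1.

1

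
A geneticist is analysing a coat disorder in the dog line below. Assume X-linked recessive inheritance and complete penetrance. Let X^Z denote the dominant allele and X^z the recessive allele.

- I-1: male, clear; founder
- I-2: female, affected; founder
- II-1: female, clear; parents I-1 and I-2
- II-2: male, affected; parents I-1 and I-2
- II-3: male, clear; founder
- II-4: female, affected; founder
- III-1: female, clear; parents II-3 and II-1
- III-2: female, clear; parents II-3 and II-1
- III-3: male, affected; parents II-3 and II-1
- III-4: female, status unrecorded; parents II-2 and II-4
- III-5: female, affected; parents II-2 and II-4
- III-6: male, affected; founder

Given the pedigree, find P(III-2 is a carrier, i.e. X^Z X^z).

II-3 is clear, so II-3 is X^Z Y.
II-1 is clear so carries Z and received z from I-2 (X^z X^z), so II-1 is X^Z X^z.
Their cross gives offspring ratios 1/2 X^Z X^Z : 1/2 X^Z X^z. Conditioning on III-2 being clear, P(X^Z X^z) = 1/2 / 1 = 1/2.

1/2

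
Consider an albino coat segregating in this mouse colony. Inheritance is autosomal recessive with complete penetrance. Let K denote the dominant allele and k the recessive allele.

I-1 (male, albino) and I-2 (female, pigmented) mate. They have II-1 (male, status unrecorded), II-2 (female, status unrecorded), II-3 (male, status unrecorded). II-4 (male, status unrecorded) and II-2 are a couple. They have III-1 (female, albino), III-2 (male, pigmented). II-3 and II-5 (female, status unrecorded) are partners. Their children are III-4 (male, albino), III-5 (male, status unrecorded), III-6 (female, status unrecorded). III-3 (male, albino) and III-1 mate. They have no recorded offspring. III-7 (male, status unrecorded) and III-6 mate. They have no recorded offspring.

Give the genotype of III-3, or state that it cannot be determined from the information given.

III-3 is albino, so III-3 is kk.

kk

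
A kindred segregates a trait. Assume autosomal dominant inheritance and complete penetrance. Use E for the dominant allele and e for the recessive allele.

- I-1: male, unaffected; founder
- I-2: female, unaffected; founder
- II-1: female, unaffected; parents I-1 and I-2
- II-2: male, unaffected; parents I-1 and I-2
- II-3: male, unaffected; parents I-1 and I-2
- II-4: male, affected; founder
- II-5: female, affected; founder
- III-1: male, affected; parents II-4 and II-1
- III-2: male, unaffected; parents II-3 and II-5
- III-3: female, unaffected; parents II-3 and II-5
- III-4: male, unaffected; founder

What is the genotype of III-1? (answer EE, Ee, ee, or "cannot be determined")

Ee

From phenotype alone, III-1 is EE or Ee.
III-1 is affected so carries E and received e from II-1 (ee), so III-1 is Ee.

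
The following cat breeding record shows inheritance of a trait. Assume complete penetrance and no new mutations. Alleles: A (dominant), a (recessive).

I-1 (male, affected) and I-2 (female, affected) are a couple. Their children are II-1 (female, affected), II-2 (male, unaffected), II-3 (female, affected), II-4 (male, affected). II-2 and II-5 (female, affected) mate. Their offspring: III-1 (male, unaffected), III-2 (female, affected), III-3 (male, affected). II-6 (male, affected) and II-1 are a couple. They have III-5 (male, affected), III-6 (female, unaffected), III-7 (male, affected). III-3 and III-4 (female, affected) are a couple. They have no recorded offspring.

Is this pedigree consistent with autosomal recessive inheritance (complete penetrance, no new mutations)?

No

Under autosomal recessive, II-2 (unaffected, male) cannot arise from I-1 (affected) × I-2 (affected).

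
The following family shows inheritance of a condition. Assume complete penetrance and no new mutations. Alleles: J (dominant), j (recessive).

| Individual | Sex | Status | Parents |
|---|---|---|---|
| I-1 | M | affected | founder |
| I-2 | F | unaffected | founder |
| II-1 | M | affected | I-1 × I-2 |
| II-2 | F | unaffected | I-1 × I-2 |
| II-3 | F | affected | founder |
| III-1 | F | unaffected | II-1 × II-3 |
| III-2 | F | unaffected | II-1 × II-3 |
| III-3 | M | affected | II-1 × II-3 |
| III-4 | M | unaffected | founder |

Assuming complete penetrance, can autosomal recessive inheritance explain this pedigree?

Under autosomal recessive, III-1 (unaffected, female) cannot arise from II-1 (affected) × II-3 (affected).

No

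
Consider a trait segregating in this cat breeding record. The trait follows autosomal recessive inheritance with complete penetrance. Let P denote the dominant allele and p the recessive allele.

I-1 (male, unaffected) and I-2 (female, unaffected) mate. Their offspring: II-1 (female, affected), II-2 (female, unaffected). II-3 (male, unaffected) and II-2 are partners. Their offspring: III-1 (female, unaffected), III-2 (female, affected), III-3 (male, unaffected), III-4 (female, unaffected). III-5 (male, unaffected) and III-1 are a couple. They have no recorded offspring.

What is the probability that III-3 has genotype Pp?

II-3 is unaffected so carries P and passed p to III-2 (pp), so II-3 is Pp.
II-2 is unaffected so carries P and passed p to III-2 (pp), so II-2 is Pp.
Their cross gives offspring ratios 1/4 PP : 1/2 Pp : 1/4 pp. Conditioning on III-3 being unaffected, P(Pp) = 1/2 / 3/4 = 2/3.

2/3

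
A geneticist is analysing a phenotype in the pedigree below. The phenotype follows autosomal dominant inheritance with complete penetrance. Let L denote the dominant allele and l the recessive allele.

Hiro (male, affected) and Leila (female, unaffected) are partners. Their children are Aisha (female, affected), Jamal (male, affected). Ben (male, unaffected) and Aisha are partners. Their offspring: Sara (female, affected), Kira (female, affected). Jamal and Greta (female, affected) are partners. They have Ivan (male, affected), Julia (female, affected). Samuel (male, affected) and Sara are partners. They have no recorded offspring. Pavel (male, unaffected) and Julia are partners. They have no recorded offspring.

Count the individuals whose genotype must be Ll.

Obligate heterozygotes: Aisha is affected so carries L and received l from Leila (ll), so Aisha is Ll; Jamal is affected so carries L and received l from Leila (ll), so Jamal is Ll; Sara is affected so carries L and received l from Ben (ll), so Sara is Ll; Kira is affected so carries L and received l from Ben (ll), so Kira is Ll.
Every other individual is either homozygous by phenotype or has at least one consistent homozygous assignment, so the count is 4.

4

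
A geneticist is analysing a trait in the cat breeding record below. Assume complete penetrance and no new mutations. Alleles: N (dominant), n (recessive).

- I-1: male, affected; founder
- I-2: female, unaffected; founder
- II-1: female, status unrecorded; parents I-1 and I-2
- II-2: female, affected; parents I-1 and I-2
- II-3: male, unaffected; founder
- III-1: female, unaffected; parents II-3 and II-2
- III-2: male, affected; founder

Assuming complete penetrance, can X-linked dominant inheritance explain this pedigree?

Yes

A consistent assignment under X-linked dominant exists: I-1 X^N Y, I-2 X^n X^n, II-1 X^N X^n, II-2 X^N X^n, II-3 X^n Y, III-1 X^n X^n, III-2 X^N Y.
In this assignment every recorded phenotype matches its genotype and every non-founder's genotype is obtainable from its parents' genotypes, so the pedigree is consistent.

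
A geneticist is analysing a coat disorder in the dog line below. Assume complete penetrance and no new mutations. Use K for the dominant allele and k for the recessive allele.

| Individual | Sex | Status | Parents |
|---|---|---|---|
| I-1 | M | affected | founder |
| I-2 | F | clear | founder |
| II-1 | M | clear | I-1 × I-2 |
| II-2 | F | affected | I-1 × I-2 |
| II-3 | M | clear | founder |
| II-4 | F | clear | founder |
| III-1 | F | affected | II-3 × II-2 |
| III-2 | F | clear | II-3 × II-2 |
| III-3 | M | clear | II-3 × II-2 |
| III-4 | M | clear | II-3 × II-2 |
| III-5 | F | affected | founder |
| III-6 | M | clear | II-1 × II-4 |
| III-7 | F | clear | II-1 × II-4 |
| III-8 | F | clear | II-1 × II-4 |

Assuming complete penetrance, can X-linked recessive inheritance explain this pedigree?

No

Under X-linked recessive, III-1 (affected, female) cannot arise from II-3 (clear) × II-2 (affected).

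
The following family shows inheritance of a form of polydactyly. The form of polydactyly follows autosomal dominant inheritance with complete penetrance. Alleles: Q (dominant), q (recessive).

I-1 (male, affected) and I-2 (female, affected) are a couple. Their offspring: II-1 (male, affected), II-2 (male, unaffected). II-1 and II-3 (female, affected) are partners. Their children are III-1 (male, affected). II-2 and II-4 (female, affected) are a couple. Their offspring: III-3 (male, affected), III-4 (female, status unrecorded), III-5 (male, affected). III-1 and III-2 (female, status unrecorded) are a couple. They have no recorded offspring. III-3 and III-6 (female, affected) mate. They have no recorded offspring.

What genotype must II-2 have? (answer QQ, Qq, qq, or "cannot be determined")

qq

II-2 is unaffected, so II-2 is qq.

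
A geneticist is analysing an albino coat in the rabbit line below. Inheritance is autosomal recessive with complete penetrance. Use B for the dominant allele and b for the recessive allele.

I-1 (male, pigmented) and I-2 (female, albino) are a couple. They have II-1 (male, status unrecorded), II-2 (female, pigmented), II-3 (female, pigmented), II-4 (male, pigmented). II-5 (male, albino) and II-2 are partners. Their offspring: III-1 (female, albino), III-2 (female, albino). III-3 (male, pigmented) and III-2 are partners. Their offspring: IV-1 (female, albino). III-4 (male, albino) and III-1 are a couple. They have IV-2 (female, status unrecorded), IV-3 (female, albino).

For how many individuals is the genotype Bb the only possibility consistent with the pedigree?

Obligate heterozygotes: II-2 is pigmented so carries B and received b from I-2 (bb), so II-2 is Bb; II-3 is pigmented so carries B and received b from I-2 (bb), so II-3 is Bb; II-4 is pigmented so carries B and received b from I-2 (bb), so II-4 is Bb; III-3 is pigmented so carries B and passed b to IV-1 (bb), so III-3 is Bb.
Every other individual is either homozygous by phenotype or has at least one consistent homozygous assignment, so the count is 4.

4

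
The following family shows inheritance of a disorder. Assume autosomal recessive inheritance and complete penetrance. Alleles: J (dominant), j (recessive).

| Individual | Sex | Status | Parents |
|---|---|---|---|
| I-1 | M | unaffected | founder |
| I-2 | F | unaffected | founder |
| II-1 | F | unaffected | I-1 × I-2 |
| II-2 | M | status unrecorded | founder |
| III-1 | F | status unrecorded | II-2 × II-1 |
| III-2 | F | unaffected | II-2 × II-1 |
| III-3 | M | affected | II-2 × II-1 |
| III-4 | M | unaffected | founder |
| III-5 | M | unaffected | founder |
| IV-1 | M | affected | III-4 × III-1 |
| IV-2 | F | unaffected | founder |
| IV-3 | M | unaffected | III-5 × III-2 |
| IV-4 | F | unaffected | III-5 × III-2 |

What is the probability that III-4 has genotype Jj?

1

III-4 is unaffected so carries J and passed j to IV-1 (jj), so III-4 is Jj, giving P(Jj) = 1.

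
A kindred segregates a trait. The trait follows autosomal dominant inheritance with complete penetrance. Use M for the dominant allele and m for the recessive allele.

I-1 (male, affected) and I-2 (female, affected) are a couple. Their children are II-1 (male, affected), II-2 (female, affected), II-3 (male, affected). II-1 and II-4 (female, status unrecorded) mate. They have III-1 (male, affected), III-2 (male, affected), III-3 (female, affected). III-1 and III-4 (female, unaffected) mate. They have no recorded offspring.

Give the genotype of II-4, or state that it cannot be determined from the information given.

II-4's phenotype is unrecorded, and no parent or child forces a single allele at both positions; consistent genotype assignments exist with II-4 as MM or Mm or mm.

cannot be determined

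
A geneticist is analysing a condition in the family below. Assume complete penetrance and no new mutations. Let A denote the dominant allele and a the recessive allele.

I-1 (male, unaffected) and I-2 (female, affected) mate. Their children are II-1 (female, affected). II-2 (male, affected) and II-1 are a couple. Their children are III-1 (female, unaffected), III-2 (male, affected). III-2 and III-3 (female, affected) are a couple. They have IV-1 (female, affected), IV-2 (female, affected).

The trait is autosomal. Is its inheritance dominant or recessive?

II-2 and II-1 are both affected yet have an unaffected child III-1. Under a recessive model two affected parents are homozygous and every child would be affected, so the trait cannot be recessive.

dominant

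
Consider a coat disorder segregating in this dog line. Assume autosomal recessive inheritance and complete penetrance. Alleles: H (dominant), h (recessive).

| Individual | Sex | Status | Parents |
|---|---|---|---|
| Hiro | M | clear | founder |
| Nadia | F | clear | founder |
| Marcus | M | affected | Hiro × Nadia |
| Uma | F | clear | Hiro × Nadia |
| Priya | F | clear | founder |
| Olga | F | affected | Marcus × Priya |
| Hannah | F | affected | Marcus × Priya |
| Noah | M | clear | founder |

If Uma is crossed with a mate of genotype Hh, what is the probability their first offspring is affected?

1/6

Hiro is clear so carries H and passed h to Marcus (hh), so Hiro is Hh.
Nadia is clear so carries H and passed h to Marcus (hh), so Nadia is Hh.
Uma is a clear offspring of Hiro (Hh) × Nadia (Hh), whose cross gives 1/4 HH : 1/2 Hh : 1/4 hh; conditioning on being clear, Uma is HH with probability 1/3, Hh with probability 2/3.
Summing over parental genotype combinations, P(offspring is affected) = 2/3·1/4 = 1/6.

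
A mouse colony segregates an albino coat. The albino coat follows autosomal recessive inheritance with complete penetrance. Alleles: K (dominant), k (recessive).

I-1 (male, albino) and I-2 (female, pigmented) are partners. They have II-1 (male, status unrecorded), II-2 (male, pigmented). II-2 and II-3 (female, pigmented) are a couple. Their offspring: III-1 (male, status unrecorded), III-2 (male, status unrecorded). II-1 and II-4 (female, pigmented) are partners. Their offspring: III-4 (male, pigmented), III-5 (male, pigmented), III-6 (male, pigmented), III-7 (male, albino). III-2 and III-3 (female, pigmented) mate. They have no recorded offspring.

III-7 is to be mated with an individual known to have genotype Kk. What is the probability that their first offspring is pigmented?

1/2

III-7 is albino, so III-7 is kk.
The cross gives 1/2 Kk : 1/2 kk, so P(offspring is pigmented) = 1/2.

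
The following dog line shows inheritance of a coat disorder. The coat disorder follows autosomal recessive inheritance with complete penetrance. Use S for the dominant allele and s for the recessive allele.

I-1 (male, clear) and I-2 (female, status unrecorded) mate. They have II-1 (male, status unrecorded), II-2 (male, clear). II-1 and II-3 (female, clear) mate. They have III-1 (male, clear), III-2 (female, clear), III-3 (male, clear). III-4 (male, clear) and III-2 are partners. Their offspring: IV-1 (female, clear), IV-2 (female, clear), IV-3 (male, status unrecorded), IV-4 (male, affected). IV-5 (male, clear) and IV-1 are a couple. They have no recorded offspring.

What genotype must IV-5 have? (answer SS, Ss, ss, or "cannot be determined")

IV-5's phenotype allows SS or Ss, and no parent or child forces a single allele at both positions; consistent genotype assignments exist with IV-5 as SS or Ss.

cannot be determined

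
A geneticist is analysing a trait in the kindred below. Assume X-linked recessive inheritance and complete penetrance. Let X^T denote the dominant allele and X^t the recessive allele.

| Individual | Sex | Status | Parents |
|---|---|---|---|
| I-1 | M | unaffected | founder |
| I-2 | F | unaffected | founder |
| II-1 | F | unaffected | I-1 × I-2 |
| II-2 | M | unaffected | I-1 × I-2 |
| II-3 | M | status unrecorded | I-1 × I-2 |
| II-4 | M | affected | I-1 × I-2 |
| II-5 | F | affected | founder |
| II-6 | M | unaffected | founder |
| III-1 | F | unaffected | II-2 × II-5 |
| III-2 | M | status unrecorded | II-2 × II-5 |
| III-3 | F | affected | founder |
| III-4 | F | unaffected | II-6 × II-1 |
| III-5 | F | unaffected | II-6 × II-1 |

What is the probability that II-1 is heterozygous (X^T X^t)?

I-1 is unaffected, so I-1 is X^T Y.
I-2 is unaffected so carries T and passed t to II-4 (X^t Y), so I-2 is X^T X^t.
Their cross gives offspring ratios 1/2 X^T X^T : 1/2 X^T X^t. Conditioning on II-1 being unaffected, P(X^T X^t) = 1/2 / 1 = 1/2 before taking II-1's own offspring into account.
II-6 is unaffected, so II-6 is X^T Y.
II-1's offspring (III-4, III-5) would show their recorded status with the same probability whether II-1 is X^T X^t or X^T X^T, so they carry no information and P(X^T X^t) = 1/2.

1/2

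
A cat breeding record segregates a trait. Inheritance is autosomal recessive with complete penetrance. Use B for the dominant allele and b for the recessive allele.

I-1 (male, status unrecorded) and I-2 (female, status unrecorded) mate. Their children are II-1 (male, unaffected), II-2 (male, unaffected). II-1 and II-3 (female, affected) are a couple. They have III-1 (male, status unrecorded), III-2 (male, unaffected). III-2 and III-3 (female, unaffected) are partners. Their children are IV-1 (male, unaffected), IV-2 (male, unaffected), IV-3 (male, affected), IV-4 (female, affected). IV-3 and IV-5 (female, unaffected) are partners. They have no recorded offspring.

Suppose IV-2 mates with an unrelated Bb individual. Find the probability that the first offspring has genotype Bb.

III-2 is unaffected so carries B and received b from II-3 (bb), so III-2 is Bb.
III-3 is unaffected so carries B and passed b to IV-3 (bb), so III-3 is Bb.
IV-2 is an unaffected offspring of III-2 (Bb) × III-3 (Bb), whose cross gives 1/4 BB : 1/2 Bb : 1/4 bb; conditioning on being unaffected, IV-2 is BB with probability 1/3, Bb with probability 2/3.
Summing over parental genotype combinations, P(offspring has genotype Bb) = 1/3·1/2 + 2/3·1/2 = 1/2.

1/2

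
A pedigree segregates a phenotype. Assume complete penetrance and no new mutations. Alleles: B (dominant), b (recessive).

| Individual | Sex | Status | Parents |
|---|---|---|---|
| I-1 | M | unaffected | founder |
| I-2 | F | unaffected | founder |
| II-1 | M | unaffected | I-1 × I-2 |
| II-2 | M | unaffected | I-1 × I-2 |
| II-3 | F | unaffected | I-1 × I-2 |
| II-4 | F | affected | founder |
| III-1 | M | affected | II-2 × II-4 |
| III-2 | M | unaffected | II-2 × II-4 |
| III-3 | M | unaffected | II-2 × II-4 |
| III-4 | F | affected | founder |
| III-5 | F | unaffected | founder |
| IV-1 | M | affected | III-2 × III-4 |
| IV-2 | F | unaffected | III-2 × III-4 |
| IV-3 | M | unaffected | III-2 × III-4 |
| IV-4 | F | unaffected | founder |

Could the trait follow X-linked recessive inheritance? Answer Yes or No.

Under X-linked recessive, III-2 (unaffected, male) cannot arise from II-2 (unaffected) × II-4 (affected).

No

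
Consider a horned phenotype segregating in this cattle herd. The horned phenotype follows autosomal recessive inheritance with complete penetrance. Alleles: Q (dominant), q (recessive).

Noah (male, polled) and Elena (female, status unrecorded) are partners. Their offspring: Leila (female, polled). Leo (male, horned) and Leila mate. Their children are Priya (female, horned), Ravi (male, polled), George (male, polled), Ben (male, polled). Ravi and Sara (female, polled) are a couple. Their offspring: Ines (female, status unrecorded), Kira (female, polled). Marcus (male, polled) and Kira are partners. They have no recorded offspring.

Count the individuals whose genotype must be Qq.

Obligate heterozygotes: Leila is polled so carries Q and passed q to Priya (qq), so Leila is Qq; Ravi is polled so carries Q and received q from Leo (qq), so Ravi is Qq; George is polled so carries Q and received q from Leo (qq), so George is Qq; Ben is polled so carries Q and received q from Leo (qq), so Ben is Qq.
Every other individual is either homozygous by phenotype or has at least one consistent homozygous assignment, so the count is 4.

4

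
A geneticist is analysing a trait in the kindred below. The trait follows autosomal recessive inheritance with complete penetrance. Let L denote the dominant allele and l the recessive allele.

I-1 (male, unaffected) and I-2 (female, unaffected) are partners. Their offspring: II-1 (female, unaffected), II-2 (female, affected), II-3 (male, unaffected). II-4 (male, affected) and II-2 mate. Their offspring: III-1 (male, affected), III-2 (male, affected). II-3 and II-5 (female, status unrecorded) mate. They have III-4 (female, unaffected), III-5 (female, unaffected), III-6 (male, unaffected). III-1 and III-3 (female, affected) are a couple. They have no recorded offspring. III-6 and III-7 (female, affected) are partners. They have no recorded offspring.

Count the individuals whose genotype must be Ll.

2

Obligate heterozygotes: I-1 is unaffected so carries L and passed l to II-2 (ll), so I-1 is Ll; I-2 is unaffected so carries L and passed l to II-2 (ll), so I-2 is Ll.
Every other individual is either homozygous by phenotype or has at least one consistent homozygous assignment, so the count is 2.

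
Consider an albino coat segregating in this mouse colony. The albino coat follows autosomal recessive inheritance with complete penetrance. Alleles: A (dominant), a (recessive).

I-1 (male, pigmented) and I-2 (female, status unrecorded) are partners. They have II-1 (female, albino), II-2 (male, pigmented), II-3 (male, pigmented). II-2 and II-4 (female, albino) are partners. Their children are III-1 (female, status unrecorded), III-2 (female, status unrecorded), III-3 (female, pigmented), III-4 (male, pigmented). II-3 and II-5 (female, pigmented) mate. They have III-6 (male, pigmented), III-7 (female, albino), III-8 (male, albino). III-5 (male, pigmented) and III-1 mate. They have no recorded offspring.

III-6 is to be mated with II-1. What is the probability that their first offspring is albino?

II-3 is pigmented so carries A and passed a to III-7 (aa), so II-3 is Aa.
II-5 is pigmented so carries A and passed a to III-7 (aa), so II-5 is Aa.
III-6 is a pigmented offspring of II-3 (Aa) × II-5 (Aa), whose cross gives 1/4 AA : 1/2 Aa : 1/4 aa; conditioning on being pigmented, III-6 is AA with probability 1/3, Aa with probability 2/3.
II-1 is albino, so II-1 is aa.
Summing over parental genotype combinations, P(offspring is albino) = 2/3·1/2 = 1/3.

1/3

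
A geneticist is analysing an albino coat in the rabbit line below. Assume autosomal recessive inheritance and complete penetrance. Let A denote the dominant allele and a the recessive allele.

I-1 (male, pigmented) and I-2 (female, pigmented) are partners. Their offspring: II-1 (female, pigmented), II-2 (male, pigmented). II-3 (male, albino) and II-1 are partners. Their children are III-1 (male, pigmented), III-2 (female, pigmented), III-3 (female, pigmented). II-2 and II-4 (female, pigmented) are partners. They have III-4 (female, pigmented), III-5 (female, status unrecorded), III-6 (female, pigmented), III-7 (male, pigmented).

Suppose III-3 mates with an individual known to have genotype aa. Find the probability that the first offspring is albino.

1/2

III-3 is pigmented so carries A and received a from II-3 (aa), so III-3 is Aa.
The cross gives 1/2 Aa : 1/2 aa, so P(offspring is albino) = 1/2.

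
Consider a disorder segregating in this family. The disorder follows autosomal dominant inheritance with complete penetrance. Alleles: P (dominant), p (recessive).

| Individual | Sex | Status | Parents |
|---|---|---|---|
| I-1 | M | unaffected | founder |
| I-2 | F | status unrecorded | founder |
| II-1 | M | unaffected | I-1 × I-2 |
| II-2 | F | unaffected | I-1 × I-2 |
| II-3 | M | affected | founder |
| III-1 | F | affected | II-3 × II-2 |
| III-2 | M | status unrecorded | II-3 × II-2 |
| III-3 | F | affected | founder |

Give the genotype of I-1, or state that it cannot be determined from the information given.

pp

I-1 is unaffected, so I-1 is pp.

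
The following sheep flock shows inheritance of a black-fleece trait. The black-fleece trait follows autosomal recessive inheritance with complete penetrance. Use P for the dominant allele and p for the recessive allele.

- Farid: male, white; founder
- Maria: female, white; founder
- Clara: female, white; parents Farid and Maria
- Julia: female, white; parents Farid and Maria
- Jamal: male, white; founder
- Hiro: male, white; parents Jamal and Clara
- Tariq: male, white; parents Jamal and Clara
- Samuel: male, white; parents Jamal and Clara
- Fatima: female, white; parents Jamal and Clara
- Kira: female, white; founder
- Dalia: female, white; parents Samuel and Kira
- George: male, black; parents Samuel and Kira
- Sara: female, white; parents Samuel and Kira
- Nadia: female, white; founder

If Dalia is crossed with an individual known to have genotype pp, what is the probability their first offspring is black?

Samuel is white so carries P and passed p to George (pp), so Samuel is Pp.
Kira is white so carries P and passed p to George (pp), so Kira is Pp.
Dalia is a white offspring of Samuel (Pp) × Kira (Pp), whose cross gives 1/4 PP : 1/2 Pp : 1/4 pp; conditioning on being white, Dalia is PP with probability 1/3, Pp with probability 2/3.
Summing over parental genotype combinations, P(offspring is black) = 2/3·1/2 = 1/3.

1/3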